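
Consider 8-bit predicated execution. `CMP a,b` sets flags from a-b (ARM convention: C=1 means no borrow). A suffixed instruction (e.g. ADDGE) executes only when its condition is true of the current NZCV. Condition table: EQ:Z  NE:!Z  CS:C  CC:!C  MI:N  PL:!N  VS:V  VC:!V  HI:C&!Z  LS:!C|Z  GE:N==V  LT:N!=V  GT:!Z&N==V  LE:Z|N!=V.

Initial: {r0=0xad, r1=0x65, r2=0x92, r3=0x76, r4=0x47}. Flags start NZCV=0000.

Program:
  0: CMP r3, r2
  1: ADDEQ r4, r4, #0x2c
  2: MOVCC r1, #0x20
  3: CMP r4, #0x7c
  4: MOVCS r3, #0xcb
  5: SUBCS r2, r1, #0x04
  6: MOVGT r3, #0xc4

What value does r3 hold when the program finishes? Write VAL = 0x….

0: ✓ CMP  NZCV=1001
1: · ADDEQ
2: ✓ MOVCC  r1←0x20
3: ✓ CMP  NZCV=1000
4: · MOVCS
5: · SUBCS
6: · MOVGT

VAL = 0x76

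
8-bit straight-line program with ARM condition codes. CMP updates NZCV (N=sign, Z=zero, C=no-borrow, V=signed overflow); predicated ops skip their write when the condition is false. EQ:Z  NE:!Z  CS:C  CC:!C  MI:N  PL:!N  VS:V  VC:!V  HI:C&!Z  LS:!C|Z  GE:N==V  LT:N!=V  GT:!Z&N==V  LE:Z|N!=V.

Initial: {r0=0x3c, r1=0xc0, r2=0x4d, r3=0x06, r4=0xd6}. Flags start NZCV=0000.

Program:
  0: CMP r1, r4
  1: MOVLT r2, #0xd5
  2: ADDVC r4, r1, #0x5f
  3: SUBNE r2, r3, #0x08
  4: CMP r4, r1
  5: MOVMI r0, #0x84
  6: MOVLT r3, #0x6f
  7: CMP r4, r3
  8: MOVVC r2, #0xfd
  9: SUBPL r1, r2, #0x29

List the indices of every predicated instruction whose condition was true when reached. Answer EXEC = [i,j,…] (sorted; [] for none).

EXEC = [1,2,3,8,9]

[0] flags=1000 → (cmp)
[1] flags=1000 LT?T → r2=0xd5
[2] flags=1000 VC?T → r4=0x1f
[3] flags=1000 NE?T → r2=0xfe
[4] flags=0000 → (cmp)
[5] flags=0000 MI?F → skip
[6] flags=0000 LT?F → skip
[7] flags=0010 → (cmp)
[8] flags=0010 VC?T → r2=0xfd
[9] flags=0010 PL?T → r1=0xd4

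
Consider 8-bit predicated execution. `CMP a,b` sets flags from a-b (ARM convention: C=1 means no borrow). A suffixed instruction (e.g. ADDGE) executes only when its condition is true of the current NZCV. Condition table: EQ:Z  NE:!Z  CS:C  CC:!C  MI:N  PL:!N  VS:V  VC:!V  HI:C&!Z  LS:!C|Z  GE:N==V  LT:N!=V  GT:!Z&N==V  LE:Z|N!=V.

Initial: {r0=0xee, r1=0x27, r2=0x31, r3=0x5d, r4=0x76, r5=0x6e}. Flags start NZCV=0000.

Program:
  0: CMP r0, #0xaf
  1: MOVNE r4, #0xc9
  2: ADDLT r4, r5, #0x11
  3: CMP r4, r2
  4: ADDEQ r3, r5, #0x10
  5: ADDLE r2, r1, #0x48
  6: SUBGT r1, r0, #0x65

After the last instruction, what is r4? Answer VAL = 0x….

0: ✓ CMP  NZCV=0010
1: ✓ MOVNE  r4←0xc9
2: · ADDLT
3: ✓ CMP  NZCV=1010
4: · ADDEQ
5: ✓ ADDLE  r2←0x6f
6: · SUBGT

VAL = 0xc9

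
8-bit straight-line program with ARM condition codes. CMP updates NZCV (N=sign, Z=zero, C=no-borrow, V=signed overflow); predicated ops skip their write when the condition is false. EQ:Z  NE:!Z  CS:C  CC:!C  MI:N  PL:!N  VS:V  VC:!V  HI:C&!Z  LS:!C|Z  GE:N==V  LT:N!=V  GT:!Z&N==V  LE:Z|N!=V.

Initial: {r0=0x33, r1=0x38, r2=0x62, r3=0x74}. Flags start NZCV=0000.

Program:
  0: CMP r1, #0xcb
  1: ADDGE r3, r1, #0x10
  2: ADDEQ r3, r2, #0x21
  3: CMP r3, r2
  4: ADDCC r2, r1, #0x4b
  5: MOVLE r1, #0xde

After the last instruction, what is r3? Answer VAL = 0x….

VAL = 0x48

[0] flags=0000 → (cmp)
[1] flags=0000 GE?T → r3=0x48
[2] flags=0000 EQ?F → skip
[3] flags=1000 → (cmp)
[4] flags=1000 CC?T → r2=0x83
[5] flags=1000 LE?T → r1=0xde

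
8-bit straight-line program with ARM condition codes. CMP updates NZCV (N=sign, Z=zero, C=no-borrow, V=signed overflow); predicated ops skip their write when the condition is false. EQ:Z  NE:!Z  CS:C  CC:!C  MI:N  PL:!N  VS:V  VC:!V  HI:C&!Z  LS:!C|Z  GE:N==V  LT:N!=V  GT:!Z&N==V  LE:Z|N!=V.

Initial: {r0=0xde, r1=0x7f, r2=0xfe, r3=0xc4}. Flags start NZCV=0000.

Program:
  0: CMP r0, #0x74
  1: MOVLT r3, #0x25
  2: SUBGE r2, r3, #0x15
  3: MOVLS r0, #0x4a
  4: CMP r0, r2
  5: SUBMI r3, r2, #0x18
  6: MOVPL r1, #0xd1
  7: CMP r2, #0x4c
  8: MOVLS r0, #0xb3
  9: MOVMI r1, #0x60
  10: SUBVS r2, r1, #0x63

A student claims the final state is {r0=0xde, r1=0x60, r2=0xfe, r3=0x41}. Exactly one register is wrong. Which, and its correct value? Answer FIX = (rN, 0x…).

FIX = (r3, 0xe6)

0: ✓ CMP  NZCV=0011
1: ✓ MOVLT  r3←0x25
2: · SUBGE
3: · MOVLS
4: ✓ CMP  NZCV=1000
5: ✓ SUBMI  r3←0xe6
6: · MOVPL
7: ✓ CMP  NZCV=1010
8: · MOVLS
9: ✓ MOVMI  r1←0x60
10: · SUBVS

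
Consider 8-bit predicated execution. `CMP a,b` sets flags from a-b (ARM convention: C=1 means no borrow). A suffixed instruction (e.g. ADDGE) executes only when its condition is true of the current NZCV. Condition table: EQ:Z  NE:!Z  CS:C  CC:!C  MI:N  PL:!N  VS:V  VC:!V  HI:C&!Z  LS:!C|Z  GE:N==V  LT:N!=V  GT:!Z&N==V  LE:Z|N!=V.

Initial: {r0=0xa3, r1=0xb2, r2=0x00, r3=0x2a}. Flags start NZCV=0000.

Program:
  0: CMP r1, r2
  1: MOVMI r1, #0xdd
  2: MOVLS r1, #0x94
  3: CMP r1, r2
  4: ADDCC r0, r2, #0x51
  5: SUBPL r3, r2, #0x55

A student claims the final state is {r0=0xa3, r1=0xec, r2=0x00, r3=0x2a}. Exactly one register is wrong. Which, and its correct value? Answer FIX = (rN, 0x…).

FIX = (r1, 0xdd)

[0] flags=1010 → (cmp)
[1] flags=1010 MI?T → r1=0xdd
[2] flags=1010 LS?F → skip
[3] flags=1010 → (cmp)
[4] flags=1010 CC?F → skip
[5] flags=1010 PL?F → skip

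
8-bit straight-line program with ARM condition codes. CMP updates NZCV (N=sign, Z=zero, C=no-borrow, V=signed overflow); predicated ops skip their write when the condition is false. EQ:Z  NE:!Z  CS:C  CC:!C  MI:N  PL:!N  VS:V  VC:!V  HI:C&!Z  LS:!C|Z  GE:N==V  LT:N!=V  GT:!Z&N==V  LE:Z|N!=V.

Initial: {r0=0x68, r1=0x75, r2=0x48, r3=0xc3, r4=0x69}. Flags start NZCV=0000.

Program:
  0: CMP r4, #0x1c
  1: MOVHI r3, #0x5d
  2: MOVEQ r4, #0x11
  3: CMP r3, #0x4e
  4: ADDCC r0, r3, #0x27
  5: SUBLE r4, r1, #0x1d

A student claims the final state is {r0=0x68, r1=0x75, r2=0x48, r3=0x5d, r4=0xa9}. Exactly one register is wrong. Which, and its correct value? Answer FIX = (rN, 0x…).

FIX = (r4, 0x69)

0: ✓ CMP  NZCV=0010
1: ✓ MOVHI  r3←0x5d
2: · MOVEQ
3: ✓ CMP  NZCV=0010
4: · ADDCC
5: · SUBLE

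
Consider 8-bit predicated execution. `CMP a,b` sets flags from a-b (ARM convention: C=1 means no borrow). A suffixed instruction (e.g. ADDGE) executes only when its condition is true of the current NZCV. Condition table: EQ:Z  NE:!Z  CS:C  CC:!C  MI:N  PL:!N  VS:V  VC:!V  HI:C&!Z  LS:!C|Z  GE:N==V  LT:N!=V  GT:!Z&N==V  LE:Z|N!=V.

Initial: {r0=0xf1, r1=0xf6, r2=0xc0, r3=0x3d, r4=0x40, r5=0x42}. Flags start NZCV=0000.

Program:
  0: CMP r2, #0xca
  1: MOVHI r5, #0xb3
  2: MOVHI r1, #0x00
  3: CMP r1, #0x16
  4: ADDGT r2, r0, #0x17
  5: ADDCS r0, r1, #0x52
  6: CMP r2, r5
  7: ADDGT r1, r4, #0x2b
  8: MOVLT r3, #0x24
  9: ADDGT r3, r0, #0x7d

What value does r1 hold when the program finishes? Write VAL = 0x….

[0] flags=1000 → (cmp)
[1] flags=1000 HI?F → skip
[2] flags=1000 HI?F → skip
[3] flags=1010 → (cmp)
[4] flags=1010 GT?F → skip
[5] flags=1010 CS?T → r0=0x48
[6] flags=0011 → (cmp)
[7] flags=0011 GT?F → skip
[8] flags=0011 LT?T → r3=0x24
[9] flags=0011 GT?F → skip

VAL = 0xf6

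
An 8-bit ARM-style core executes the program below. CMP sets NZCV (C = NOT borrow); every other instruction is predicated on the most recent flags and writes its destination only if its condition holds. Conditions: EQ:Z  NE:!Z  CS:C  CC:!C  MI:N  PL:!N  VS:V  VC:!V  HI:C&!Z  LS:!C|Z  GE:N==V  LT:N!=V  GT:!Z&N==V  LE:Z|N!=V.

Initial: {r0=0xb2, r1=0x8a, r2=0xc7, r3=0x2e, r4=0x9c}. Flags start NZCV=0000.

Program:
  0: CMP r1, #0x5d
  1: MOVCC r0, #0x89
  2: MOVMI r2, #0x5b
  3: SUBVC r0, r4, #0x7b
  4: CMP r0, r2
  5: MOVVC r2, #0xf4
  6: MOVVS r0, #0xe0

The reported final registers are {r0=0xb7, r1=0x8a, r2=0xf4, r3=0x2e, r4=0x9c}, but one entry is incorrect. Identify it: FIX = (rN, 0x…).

FIX = (r0, 0xb2)

[0] flags=0011 → (cmp)
[1] flags=0011 CC?F → skip
[2] flags=0011 MI?F → skip
[3] flags=0011 VC?F → skip
[4] flags=1000 → (cmp)
[5] flags=1000 VC?T → r2=0xf4
[6] flags=1000 VS?F → skip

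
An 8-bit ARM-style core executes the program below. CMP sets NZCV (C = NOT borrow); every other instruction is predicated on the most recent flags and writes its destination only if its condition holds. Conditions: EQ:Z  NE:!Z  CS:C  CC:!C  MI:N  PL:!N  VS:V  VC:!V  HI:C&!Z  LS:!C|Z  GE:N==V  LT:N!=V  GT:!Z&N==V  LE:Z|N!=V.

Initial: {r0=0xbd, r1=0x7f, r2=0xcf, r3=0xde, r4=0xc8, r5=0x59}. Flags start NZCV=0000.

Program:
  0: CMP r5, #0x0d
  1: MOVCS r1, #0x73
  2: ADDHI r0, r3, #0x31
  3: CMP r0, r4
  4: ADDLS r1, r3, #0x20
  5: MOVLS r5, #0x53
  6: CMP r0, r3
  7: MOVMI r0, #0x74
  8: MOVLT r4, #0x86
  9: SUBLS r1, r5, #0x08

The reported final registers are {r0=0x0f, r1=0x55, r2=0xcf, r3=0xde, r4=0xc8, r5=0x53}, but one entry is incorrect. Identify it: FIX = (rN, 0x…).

FIX = (r1, 0x4b)

0: ✓ CMP  NZCV=0010
1: ✓ MOVCS  r1←0x73
2: ✓ ADDHI  r0←0x0f
3: ✓ CMP  NZCV=0000
4: ✓ ADDLS  r1←0xfe
5: ✓ MOVLS  r5←0x53
6: ✓ CMP  NZCV=0000
7: · MOVMI
8: · MOVLT
9: ✓ SUBLS  r1←0x4b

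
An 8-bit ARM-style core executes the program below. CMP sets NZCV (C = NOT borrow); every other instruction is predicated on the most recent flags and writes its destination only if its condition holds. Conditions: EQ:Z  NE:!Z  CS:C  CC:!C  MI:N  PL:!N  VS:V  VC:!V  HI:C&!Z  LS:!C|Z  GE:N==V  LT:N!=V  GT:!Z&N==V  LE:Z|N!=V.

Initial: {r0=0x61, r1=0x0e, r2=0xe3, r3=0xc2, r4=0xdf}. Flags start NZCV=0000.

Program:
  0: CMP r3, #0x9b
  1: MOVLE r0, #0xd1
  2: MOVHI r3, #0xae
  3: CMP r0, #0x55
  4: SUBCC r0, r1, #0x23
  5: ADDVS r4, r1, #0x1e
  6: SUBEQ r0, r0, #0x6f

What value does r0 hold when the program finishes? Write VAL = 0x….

[0] flags=0010 → (cmp)
[1] flags=0010 LE?F → skip
[2] flags=0010 HI?T → r3=0xae
[3] flags=0010 → (cmp)
[4] flags=0010 CC?F → skip
[5] flags=0010 VS?F → skip
[6] flags=0010 EQ?F → skip

VAL = 0x61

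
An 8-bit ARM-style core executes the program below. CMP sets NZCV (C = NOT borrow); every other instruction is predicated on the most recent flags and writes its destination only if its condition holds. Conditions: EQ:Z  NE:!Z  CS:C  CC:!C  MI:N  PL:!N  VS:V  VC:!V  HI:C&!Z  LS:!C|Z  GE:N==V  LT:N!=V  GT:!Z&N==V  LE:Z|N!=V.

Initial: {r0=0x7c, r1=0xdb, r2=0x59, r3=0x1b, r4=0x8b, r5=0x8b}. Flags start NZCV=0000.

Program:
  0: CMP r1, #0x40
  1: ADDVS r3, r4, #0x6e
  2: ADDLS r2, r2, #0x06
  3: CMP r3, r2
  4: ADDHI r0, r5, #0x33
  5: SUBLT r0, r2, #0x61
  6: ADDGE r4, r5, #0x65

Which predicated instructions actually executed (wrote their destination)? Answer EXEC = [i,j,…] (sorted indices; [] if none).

[0] flags=1010 → (cmp)
[1] flags=1010 VS?F → skip
[2] flags=1010 LS?F → skip
[3] flags=1000 → (cmp)
[4] flags=1000 HI?F → skip
[5] flags=1000 LT?T → r0=0xf8
[6] flags=1000 GE?F → skip

EXEC = [5]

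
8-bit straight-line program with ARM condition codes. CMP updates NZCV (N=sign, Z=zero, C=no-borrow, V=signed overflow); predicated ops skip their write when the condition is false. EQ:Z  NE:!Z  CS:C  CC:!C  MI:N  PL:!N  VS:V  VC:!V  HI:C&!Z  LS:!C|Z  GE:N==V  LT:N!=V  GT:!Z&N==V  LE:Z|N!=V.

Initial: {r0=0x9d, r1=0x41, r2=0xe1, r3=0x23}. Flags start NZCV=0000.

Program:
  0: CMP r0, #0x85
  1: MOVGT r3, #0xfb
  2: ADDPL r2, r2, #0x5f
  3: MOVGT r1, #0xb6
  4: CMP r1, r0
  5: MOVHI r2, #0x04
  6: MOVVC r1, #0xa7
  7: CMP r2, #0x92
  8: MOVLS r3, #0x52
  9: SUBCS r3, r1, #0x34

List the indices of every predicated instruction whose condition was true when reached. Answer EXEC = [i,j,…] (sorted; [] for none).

EXEC = [1,2,3,5,6,8]

[0] flags=0010 → (cmp)
[1] flags=0010 GT?T → r3=0xfb
[2] flags=0010 PL?T → r2=0x40
[3] flags=0010 GT?T → r1=0xb6
[4] flags=0010 → (cmp)
[5] flags=0010 HI?T → r2=0x04
[6] flags=0010 VC?T → r1=0xa7
[7] flags=0000 → (cmp)
[8] flags=0000 LS?T → r3=0x52
[9] flags=0000 CS?F → skip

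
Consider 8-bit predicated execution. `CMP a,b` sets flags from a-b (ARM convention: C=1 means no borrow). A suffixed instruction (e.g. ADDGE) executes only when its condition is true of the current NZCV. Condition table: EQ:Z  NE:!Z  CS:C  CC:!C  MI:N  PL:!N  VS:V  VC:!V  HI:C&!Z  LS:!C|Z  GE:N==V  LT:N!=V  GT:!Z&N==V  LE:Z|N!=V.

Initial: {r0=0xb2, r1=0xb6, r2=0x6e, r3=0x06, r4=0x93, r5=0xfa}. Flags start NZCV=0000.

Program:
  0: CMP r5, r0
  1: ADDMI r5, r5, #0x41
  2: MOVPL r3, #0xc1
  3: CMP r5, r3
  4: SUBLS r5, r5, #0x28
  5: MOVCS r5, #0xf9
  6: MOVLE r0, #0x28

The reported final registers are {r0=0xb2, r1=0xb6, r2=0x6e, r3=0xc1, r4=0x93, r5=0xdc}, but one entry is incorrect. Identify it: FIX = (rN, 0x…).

0: ✓ CMP  NZCV=0010
1: · ADDMI
2: ✓ MOVPL  r3←0xc1
3: ✓ CMP  NZCV=0010
4: · SUBLS
5: ✓ MOVCS  r5←0xf9
6: · MOVLE

FIX = (r5, 0xf9)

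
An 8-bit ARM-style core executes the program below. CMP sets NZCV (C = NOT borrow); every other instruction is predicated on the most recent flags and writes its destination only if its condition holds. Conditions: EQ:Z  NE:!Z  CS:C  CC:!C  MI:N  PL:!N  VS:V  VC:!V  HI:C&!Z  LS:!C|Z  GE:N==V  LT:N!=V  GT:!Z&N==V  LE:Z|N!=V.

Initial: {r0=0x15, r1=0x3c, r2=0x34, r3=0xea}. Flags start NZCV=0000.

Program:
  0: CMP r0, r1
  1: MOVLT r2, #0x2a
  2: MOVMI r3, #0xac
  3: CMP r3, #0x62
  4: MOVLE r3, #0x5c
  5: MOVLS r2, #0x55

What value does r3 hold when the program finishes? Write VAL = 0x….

0: ✓ CMP  NZCV=1000
1: ✓ MOVLT  r2←0x2a
2: ✓ MOVMI  r3←0xac
3: ✓ CMP  NZCV=0011
4: ✓ MOVLE  r3←0x5c
5: · MOVLS

VAL = 0x5c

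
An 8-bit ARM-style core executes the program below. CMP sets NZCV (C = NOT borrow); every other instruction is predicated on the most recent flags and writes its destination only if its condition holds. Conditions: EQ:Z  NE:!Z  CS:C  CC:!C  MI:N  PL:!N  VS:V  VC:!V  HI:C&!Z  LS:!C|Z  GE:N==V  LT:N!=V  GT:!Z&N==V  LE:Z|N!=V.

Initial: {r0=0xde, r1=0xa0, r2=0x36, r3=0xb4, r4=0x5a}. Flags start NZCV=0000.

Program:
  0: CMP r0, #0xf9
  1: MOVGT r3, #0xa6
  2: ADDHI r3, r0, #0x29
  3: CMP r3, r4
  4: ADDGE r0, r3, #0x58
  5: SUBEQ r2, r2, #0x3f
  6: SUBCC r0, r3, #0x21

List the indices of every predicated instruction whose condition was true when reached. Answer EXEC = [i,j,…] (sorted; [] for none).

EXEC = []

[0] flags=1000 → (cmp)
[1] flags=1000 GT?F → skip
[2] flags=1000 HI?F → skip
[3] flags=0011 → (cmp)
[4] flags=0011 GE?F → skip
[5] flags=0011 EQ?F → skip
[6] flags=0011 CC?F → skip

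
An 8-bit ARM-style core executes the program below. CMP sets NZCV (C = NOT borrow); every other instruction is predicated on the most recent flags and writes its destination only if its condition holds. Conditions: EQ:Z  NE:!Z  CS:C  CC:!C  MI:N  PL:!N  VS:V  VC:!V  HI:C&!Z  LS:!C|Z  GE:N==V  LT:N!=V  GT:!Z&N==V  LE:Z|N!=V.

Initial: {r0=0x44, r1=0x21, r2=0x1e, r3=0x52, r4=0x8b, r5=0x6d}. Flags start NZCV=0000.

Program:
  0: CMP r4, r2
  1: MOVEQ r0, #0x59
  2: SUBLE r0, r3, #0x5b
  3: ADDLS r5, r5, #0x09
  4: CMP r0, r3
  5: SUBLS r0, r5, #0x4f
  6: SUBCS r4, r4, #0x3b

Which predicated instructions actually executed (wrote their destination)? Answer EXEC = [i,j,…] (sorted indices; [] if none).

0: ✓ CMP  NZCV=0011
1: · MOVEQ
2: ✓ SUBLE  r0←0xf7
3: · ADDLS
4: ✓ CMP  NZCV=1010
5: · SUBLS
6: ✓ SUBCS  r4←0x50

EXEC = [2,6]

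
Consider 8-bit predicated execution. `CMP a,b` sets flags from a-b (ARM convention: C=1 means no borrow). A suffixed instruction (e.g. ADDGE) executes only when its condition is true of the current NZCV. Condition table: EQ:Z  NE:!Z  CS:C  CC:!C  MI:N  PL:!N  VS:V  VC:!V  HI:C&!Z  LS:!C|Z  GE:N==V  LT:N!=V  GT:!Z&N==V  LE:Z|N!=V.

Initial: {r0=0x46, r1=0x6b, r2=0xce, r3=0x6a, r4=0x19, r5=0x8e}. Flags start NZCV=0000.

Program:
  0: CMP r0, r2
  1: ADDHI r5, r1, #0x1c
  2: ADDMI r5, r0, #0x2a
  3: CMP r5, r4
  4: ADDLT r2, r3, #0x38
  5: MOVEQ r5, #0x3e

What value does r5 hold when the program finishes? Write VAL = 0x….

VAL = 0x8e

0: ✓ CMP  NZCV=0000
1: · ADDHI
2: · ADDMI
3: ✓ CMP  NZCV=0011
4: ✓ ADDLT  r2←0xa2
5: · MOVEQ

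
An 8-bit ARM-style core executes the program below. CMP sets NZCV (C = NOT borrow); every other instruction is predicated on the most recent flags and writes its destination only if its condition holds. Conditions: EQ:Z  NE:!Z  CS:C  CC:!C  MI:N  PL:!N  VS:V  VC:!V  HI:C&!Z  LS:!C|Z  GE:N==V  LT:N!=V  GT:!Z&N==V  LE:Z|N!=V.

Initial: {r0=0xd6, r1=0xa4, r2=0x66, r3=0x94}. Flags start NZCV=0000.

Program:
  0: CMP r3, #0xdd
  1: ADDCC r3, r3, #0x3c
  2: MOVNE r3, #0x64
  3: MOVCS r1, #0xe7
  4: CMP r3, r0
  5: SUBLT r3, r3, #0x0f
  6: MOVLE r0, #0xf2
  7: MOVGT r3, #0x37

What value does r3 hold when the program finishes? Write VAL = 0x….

[0] flags=1000 → (cmp)
[1] flags=1000 CC?T → r3=0xd0
[2] flags=1000 NE?T → r3=0x64
[3] flags=1000 CS?F → skip
[4] flags=1001 → (cmp)
[5] flags=1001 LT?F → skip
[6] flags=1001 LE?F → skip
[7] flags=1001 GT?T → r3=0x37

VAL = 0x37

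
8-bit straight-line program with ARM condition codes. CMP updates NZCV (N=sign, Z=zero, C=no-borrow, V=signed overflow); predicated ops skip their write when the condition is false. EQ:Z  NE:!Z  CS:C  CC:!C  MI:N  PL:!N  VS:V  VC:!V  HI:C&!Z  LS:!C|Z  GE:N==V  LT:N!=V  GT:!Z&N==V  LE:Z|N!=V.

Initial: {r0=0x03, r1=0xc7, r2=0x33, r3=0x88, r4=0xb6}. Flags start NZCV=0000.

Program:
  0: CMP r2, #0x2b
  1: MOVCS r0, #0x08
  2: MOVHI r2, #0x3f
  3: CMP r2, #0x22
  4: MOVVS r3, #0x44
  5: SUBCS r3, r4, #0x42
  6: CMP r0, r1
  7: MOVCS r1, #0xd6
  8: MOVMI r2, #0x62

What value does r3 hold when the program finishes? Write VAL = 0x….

0: ✓ CMP  NZCV=0010
1: ✓ MOVCS  r0←0x08
2: ✓ MOVHI  r2←0x3f
3: ✓ CMP  NZCV=0010
4: · MOVVS
5: ✓ SUBCS  r3←0x74
6: ✓ CMP  NZCV=0000
7: · MOVCS
8: · MOVMI

VAL = 0x74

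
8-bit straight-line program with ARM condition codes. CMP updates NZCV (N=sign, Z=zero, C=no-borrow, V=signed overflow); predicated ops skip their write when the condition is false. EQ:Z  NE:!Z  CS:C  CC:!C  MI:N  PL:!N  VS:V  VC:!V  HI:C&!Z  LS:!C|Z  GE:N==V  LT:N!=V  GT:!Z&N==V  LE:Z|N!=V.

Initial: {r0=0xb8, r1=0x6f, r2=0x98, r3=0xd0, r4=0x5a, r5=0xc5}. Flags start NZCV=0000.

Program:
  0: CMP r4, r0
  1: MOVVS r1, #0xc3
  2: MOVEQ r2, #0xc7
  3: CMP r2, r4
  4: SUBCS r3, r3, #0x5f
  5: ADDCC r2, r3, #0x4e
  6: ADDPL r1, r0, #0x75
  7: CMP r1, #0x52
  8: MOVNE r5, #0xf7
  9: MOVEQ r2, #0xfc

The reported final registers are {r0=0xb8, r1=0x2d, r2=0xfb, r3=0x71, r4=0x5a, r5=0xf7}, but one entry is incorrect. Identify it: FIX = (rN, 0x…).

0: ✓ CMP  NZCV=1001
1: ✓ MOVVS  r1←0xc3
2: · MOVEQ
3: ✓ CMP  NZCV=0011
4: ✓ SUBCS  r3←0x71
5: · ADDCC
6: ✓ ADDPL  r1←0x2d
7: ✓ CMP  NZCV=1000
8: ✓ MOVNE  r5←0xf7
9: · MOVEQ

FIX = (r2, 0x98)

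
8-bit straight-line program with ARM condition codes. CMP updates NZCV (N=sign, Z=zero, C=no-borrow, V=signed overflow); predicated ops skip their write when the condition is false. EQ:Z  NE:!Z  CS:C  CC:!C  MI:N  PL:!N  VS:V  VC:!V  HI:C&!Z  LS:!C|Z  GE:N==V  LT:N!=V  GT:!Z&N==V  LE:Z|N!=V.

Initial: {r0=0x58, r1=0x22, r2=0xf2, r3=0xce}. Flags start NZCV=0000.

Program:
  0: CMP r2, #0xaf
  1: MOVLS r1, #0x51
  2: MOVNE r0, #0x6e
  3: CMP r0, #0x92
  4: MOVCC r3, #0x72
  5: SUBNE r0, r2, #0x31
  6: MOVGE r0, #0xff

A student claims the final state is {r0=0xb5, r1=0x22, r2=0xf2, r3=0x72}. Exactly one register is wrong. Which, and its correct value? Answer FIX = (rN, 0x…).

FIX = (r0, 0xff)

[0] flags=0010 → (cmp)
[1] flags=0010 LS?F → skip
[2] flags=0010 NE?T → r0=0x6e
[3] flags=1001 → (cmp)
[4] flags=1001 CC?T → r3=0x72
[5] flags=1001 NE?T → r0=0xc1
[6] flags=1001 GE?T → r0=0xff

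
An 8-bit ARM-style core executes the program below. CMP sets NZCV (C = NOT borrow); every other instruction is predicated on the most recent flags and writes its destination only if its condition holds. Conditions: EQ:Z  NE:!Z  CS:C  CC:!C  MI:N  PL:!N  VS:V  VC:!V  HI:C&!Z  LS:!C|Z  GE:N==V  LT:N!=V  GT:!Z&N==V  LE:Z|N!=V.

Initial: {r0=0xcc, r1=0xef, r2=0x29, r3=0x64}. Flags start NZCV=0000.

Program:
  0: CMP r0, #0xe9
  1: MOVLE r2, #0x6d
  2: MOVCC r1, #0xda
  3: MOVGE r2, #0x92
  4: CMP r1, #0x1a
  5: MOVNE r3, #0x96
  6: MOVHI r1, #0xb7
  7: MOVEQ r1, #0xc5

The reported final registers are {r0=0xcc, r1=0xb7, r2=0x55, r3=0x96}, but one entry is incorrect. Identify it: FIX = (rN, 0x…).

FIX = (r2, 0x6d)

[0] flags=1000 → (cmp)
[1] flags=1000 LE?T → r2=0x6d
[2] flags=1000 CC?T → r1=0xda
[3] flags=1000 GE?F → skip
[4] flags=1010 → (cmp)
[5] flags=1010 NE?T → r3=0x96
[6] flags=1010 HI?T → r1=0xb7
[7] flags=1010 EQ?F → skip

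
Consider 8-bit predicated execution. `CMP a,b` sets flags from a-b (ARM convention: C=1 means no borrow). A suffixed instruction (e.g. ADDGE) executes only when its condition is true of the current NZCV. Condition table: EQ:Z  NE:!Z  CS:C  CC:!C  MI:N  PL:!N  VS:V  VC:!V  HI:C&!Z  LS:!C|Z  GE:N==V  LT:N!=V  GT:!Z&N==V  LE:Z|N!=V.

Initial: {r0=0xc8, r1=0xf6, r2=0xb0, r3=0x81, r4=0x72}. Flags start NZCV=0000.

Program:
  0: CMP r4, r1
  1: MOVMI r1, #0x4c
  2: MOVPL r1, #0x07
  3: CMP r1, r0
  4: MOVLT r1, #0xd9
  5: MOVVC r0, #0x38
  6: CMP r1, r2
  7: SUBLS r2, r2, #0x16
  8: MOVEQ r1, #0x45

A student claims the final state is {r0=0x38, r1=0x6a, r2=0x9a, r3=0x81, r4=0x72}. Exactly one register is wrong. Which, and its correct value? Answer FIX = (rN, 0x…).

FIX = (r1, 0x07)

[0] flags=0000 → (cmp)
[1] flags=0000 MI?F → skip
[2] flags=0000 PL?T → r1=0x07
[3] flags=0000 → (cmp)
[4] flags=0000 LT?F → skip
[5] flags=0000 VC?T → r0=0x38
[6] flags=0000 → (cmp)
[7] flags=0000 LS?T → r2=0x9a
[8] flags=0000 EQ?F → skip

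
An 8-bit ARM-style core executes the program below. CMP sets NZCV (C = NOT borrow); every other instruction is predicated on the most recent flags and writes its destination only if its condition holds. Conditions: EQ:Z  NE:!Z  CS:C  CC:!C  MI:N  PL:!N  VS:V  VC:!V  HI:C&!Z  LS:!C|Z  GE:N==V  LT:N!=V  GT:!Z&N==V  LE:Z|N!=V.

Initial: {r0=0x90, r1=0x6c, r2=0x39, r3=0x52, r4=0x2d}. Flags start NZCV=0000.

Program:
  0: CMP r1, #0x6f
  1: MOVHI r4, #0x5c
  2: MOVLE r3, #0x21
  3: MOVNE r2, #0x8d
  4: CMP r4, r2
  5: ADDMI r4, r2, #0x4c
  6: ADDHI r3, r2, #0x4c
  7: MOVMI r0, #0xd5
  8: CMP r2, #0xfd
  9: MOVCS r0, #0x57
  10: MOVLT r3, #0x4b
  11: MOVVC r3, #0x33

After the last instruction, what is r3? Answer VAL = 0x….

[0] flags=1000 → (cmp)
[1] flags=1000 HI?F → skip
[2] flags=1000 LE?T → r3=0x21
[3] flags=1000 NE?T → r2=0x8d
[4] flags=1001 → (cmp)
[5] flags=1001 MI?T → r4=0xd9
[6] flags=1001 HI?F → skip
[7] flags=1001 MI?T → r0=0xd5
[8] flags=1000 → (cmp)
[9] flags=1000 CS?F → skip
[10] flags=1000 LT?T → r3=0x4b
[11] flags=1000 VC?T → r3=0x33

VAL = 0x33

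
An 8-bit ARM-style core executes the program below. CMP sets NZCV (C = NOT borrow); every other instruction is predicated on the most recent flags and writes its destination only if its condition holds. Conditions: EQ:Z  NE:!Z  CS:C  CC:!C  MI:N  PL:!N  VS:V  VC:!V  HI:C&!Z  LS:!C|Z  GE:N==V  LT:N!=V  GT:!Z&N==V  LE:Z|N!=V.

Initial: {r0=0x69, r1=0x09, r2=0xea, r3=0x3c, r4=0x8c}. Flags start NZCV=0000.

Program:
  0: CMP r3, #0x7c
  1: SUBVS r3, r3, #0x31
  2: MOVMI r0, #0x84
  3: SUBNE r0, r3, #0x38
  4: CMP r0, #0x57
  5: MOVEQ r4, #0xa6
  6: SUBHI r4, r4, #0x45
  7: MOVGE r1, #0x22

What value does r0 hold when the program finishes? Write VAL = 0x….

VAL = 0x04

[0] flags=1000 → (cmp)
[1] flags=1000 VS?F → skip
[2] flags=1000 MI?T → r0=0x84
[3] flags=1000 NE?T → r0=0x04
[4] flags=1000 → (cmp)
[5] flags=1000 EQ?F → skip
[6] flags=1000 HI?F → skip
[7] flags=1000 GE?F → skip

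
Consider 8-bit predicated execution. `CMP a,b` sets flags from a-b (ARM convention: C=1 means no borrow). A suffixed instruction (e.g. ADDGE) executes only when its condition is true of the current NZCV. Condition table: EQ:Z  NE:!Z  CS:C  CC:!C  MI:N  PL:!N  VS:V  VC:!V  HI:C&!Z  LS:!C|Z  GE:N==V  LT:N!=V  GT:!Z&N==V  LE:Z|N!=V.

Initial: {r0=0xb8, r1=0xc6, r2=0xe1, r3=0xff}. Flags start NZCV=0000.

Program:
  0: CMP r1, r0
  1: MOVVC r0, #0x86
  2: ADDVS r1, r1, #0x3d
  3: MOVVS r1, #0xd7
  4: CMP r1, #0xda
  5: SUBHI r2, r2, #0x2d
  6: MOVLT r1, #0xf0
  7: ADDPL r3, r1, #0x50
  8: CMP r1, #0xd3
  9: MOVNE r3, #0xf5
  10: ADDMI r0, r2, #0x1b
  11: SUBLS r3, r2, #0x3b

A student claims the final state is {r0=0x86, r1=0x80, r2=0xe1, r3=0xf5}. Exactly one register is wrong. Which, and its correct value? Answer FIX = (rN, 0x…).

0: ✓ CMP  NZCV=0010
1: ✓ MOVVC  r0←0x86
2: · ADDVS
3: · MOVVS
4: ✓ CMP  NZCV=1000
5: · SUBHI
6: ✓ MOVLT  r1←0xf0
7: · ADDPL
8: ✓ CMP  NZCV=0010
9: ✓ MOVNE  r3←0xf5
10: · ADDMI
11: · SUBLS

FIX = (r1, 0xf0)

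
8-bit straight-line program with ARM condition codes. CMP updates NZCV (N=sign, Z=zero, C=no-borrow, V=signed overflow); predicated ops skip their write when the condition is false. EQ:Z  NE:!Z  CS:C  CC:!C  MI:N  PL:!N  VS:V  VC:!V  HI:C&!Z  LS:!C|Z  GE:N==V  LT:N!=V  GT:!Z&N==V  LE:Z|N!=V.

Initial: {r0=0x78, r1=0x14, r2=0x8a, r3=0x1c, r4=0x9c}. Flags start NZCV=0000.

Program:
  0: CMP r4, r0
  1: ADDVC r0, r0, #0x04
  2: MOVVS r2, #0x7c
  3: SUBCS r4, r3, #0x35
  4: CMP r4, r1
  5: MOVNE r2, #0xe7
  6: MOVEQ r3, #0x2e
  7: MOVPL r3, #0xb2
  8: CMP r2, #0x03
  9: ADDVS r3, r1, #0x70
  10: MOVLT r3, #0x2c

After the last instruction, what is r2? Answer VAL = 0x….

VAL = 0xe7

0: ✓ CMP  NZCV=0011
1: · ADDVC
2: ✓ MOVVS  r2←0x7c
3: ✓ SUBCS  r4←0xe7
4: ✓ CMP  NZCV=1010
5: ✓ MOVNE  r2←0xe7
6: · MOVEQ
7: · MOVPL
8: ✓ CMP  NZCV=1010
9: · ADDVS
10: ✓ MOVLT  r3←0x2c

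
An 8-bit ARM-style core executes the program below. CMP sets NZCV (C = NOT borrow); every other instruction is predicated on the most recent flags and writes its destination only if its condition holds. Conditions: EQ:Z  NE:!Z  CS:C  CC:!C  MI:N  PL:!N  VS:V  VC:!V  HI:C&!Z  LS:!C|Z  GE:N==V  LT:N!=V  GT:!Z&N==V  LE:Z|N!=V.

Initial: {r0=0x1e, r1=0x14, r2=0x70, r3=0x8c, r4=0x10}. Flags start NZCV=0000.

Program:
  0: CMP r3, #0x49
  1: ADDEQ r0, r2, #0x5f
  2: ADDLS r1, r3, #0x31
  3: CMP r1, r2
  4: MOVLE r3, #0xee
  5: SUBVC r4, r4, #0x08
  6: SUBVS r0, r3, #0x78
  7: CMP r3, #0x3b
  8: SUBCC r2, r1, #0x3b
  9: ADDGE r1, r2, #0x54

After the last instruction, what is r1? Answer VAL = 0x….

VAL = 0x14

[0] flags=0011 → (cmp)
[1] flags=0011 EQ?F → skip
[2] flags=0011 LS?F → skip
[3] flags=1000 → (cmp)
[4] flags=1000 LE?T → r3=0xee
[5] flags=1000 VC?T → r4=0x08
[6] flags=1000 VS?F → skip
[7] flags=1010 → (cmp)
[8] flags=1010 CC?F → skip
[9] flags=1010 GE?F → skip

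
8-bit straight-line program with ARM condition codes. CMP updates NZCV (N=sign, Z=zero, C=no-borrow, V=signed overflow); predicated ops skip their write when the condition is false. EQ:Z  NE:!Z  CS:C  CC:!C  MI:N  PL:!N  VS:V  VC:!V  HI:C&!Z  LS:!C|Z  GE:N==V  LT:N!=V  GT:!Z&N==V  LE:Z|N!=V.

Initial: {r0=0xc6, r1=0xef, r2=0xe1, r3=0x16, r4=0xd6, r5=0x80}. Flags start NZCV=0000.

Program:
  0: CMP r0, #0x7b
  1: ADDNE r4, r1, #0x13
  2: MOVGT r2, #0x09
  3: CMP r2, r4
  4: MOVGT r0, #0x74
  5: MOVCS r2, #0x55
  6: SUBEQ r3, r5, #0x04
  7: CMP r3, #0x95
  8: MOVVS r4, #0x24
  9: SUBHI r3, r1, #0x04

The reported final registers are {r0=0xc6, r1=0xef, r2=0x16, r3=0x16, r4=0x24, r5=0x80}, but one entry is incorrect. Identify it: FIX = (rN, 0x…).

0: ✓ CMP  NZCV=0011
1: ✓ ADDNE  r4←0x02
2: · MOVGT
3: ✓ CMP  NZCV=1010
4: · MOVGT
5: ✓ MOVCS  r2←0x55
6: · SUBEQ
7: ✓ CMP  NZCV=1001
8: ✓ MOVVS  r4←0x24
9: · SUBHI

FIX = (r2, 0x55)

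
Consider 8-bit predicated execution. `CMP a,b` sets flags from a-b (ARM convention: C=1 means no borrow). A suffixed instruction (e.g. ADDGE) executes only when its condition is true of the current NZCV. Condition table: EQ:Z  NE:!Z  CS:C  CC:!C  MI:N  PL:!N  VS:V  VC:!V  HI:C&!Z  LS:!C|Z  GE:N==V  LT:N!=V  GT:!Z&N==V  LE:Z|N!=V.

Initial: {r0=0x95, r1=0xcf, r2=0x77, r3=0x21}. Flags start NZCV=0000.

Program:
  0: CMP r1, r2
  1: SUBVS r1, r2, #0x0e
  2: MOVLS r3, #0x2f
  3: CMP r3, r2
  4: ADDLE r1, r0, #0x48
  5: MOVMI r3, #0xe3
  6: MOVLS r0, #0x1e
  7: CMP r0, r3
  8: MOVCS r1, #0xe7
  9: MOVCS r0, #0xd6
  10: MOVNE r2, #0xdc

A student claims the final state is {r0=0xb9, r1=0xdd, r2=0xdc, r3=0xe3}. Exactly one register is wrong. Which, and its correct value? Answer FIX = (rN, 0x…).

[0] flags=0011 → (cmp)
[1] flags=0011 VS?T → r1=0x69
[2] flags=0011 LS?F → skip
[3] flags=1000 → (cmp)
[4] flags=1000 LE?T → r1=0xdd
[5] flags=1000 MI?T → r3=0xe3
[6] flags=1000 LS?T → r0=0x1e
[7] flags=0000 → (cmp)
[8] flags=0000 CS?F → skip
[9] flags=0000 CS?F → skip
[10] flags=0000 NE?T → r2=0xdc

FIX = (r0, 0x1e)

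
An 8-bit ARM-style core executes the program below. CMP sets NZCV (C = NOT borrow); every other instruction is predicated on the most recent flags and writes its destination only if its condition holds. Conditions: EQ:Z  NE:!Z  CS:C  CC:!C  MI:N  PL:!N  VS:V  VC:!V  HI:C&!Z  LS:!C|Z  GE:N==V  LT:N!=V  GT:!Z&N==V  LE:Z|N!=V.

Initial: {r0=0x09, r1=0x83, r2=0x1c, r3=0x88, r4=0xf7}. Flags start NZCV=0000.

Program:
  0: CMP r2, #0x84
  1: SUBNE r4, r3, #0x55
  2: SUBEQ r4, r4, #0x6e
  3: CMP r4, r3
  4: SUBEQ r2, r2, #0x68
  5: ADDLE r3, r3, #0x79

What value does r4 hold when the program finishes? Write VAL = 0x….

0: ✓ CMP  NZCV=1001
1: ✓ SUBNE  r4←0x33
2: · SUBEQ
3: ✓ CMP  NZCV=1001
4: · SUBEQ
5: · ADDLE

VAL = 0x33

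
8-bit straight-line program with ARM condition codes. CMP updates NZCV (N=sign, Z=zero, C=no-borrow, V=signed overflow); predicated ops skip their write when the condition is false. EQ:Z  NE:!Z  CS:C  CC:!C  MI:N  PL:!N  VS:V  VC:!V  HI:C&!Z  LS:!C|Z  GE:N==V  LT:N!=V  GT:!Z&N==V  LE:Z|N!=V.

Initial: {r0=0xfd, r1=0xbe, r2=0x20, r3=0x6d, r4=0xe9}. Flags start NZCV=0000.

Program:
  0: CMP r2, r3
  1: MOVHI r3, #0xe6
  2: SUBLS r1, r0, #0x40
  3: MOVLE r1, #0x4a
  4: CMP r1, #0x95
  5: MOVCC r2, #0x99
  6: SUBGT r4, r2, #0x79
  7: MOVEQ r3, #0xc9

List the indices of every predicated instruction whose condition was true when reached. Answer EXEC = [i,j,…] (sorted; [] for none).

0: ✓ CMP  NZCV=1000
1: · MOVHI
2: ✓ SUBLS  r1←0xbd
3: ✓ MOVLE  r1←0x4a
4: ✓ CMP  NZCV=1001
5: ✓ MOVCC  r2←0x99
6: ✓ SUBGT  r4←0x20
7: · MOVEQ

EXEC = [2,3,5,6]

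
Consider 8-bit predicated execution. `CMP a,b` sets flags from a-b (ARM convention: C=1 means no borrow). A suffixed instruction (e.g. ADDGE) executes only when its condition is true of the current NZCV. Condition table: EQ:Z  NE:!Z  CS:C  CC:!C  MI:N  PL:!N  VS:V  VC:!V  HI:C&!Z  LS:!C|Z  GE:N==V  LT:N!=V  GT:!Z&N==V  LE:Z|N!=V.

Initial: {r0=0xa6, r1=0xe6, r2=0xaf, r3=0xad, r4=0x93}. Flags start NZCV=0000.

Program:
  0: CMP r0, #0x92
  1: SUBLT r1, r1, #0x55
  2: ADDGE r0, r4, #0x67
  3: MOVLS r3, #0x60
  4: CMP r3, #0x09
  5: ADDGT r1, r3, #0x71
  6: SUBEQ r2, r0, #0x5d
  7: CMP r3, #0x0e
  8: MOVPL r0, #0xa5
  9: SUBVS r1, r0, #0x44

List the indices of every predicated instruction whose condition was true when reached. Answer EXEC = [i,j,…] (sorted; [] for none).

[0] flags=0010 → (cmp)
[1] flags=0010 LT?F → skip
[2] flags=0010 GE?T → r0=0xfa
[3] flags=0010 LS?F → skip
[4] flags=1010 → (cmp)
[5] flags=1010 GT?F → skip
[6] flags=1010 EQ?F → skip
[7] flags=1010 → (cmp)
[8] flags=1010 PL?F → skip
[9] flags=1010 VS?F → skip

EXEC = [2]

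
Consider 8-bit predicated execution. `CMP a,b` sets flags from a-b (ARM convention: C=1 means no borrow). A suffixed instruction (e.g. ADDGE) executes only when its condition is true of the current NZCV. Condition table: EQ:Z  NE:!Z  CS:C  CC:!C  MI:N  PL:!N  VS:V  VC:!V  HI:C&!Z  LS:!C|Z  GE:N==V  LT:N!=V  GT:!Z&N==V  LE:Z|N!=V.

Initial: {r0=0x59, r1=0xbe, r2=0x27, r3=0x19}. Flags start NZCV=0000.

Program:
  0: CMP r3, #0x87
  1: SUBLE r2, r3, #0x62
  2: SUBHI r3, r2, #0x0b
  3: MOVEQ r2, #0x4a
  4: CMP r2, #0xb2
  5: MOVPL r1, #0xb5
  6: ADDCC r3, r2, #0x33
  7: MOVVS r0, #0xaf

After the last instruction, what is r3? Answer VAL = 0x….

[0] flags=1001 → (cmp)
[1] flags=1001 LE?F → skip
[2] flags=1001 HI?F → skip
[3] flags=1001 EQ?F → skip
[4] flags=0000 → (cmp)
[5] flags=0000 PL?T → r1=0xb5
[6] flags=0000 CC?T → r3=0x5a
[7] flags=0000 VS?F → skip

VAL = 0x5a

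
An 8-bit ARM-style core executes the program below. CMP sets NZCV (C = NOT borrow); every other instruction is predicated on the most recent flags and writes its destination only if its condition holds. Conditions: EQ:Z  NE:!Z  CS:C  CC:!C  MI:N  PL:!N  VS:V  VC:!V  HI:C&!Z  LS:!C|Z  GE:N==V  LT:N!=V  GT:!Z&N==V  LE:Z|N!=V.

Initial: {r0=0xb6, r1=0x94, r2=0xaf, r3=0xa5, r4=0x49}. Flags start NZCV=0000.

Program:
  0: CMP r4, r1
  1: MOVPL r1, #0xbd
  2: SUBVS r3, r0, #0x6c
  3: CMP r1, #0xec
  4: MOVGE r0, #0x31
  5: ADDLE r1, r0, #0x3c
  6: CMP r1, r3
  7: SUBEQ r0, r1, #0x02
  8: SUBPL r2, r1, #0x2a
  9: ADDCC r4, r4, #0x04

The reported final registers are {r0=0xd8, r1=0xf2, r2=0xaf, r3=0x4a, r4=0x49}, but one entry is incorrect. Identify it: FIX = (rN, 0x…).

0: ✓ CMP  NZCV=1001
1: · MOVPL
2: ✓ SUBVS  r3←0x4a
3: ✓ CMP  NZCV=1000
4: · MOVGE
5: ✓ ADDLE  r1←0xf2
6: ✓ CMP  NZCV=1010
7: · SUBEQ
8: · SUBPL
9: · ADDCC

FIX = (r0, 0xb6)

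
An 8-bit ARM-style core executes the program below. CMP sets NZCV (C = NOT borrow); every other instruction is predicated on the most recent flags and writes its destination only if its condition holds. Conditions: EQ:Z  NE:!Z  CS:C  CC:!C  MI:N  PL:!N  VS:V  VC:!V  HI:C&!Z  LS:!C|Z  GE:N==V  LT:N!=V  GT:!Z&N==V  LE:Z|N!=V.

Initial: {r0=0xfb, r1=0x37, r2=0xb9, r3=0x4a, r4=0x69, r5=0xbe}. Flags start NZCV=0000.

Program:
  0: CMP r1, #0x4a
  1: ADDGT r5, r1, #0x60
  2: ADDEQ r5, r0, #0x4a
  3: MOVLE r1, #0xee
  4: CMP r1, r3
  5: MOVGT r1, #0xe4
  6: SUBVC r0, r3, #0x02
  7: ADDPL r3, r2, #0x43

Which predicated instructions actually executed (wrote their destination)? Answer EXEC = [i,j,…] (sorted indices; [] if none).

EXEC = [3,6]

[0] flags=1000 → (cmp)
[1] flags=1000 GT?F → skip
[2] flags=1000 EQ?F → skip
[3] flags=1000 LE?T → r1=0xee
[4] flags=1010 → (cmp)
[5] flags=1010 GT?F → skip
[6] flags=1010 VC?T → r0=0x48
[7] flags=1010 PL?F → skip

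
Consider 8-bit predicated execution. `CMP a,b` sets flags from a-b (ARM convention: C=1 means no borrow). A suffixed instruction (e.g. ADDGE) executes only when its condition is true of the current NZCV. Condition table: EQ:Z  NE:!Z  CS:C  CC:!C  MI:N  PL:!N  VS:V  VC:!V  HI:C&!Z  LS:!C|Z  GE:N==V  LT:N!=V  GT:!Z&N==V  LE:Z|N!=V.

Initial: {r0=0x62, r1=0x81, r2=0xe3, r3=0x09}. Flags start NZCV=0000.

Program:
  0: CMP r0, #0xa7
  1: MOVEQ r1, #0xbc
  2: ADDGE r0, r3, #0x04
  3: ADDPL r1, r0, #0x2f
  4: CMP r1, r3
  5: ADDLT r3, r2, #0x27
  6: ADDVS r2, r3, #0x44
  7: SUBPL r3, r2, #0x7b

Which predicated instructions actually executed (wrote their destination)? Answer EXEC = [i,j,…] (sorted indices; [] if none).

[0] flags=1001 → (cmp)
[1] flags=1001 EQ?F → skip
[2] flags=1001 GE?T → r0=0x0d
[3] flags=1001 PL?F → skip
[4] flags=0011 → (cmp)
[5] flags=0011 LT?T → r3=0x0a
[6] flags=0011 VS?T → r2=0x4e
[7] flags=0011 PL?T → r3=0xd3

EXEC = [2,5,6,7]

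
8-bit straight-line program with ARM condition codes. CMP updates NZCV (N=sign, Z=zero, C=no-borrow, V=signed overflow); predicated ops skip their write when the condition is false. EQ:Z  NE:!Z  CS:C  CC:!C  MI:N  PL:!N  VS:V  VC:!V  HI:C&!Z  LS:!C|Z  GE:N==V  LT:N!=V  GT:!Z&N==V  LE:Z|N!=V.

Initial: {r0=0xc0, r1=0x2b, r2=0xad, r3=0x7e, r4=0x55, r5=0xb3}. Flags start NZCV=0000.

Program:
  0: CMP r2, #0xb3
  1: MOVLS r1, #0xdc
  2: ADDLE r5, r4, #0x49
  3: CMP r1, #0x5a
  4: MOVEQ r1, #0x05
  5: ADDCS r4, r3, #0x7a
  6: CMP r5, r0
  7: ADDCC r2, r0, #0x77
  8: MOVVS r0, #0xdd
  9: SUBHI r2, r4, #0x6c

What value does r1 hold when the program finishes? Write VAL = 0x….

VAL = 0xdc

0: ✓ CMP  NZCV=1000
1: ✓ MOVLS  r1←0xdc
2: ✓ ADDLE  r5←0x9e
3: ✓ CMP  NZCV=1010
4: · MOVEQ
5: ✓ ADDCS  r4←0xf8
6: ✓ CMP  NZCV=1000
7: ✓ ADDCC  r2←0x37
8: · MOVVS
9: · SUBHI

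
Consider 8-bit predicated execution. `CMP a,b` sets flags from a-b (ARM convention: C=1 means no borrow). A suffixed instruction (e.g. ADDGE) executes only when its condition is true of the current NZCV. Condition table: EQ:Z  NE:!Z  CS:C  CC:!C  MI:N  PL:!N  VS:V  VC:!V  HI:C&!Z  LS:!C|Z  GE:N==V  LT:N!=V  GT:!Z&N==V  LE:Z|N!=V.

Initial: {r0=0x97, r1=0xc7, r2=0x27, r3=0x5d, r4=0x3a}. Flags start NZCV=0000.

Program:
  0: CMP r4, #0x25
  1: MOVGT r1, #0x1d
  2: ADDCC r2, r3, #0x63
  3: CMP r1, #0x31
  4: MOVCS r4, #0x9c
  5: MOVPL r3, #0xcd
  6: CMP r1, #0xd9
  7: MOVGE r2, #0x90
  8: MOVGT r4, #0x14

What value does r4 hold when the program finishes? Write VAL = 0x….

VAL = 0x14

[0] flags=0010 → (cmp)
[1] flags=0010 GT?T → r1=0x1d
[2] flags=0010 CC?F → skip
[3] flags=1000 → (cmp)
[4] flags=1000 CS?F → skip
[5] flags=1000 PL?F → skip
[6] flags=0000 → (cmp)
[7] flags=0000 GE?T → r2=0x90
[8] flags=0000 GT?T → r4=0x14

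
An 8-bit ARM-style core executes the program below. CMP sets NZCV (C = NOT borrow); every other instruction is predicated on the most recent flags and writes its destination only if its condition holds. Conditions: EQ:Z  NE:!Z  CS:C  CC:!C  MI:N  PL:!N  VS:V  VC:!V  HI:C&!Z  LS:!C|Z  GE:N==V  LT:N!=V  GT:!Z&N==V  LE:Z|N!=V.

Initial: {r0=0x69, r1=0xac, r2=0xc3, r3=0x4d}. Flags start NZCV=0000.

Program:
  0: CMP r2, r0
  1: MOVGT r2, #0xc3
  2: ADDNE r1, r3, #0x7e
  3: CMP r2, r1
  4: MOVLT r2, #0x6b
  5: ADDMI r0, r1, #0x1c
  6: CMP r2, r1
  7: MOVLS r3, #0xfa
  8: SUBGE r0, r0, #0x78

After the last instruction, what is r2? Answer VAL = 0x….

VAL = 0x6b

[0] flags=0011 → (cmp)
[1] flags=0011 GT?F → skip
[2] flags=0011 NE?T → r1=0xcb
[3] flags=1000 → (cmp)
[4] flags=1000 LT?T → r2=0x6b
[5] flags=1000 MI?T → r0=0xe7
[6] flags=1001 → (cmp)
[7] flags=1001 LS?T → r3=0xfa
[8] flags=1001 GE?T → r0=0x6f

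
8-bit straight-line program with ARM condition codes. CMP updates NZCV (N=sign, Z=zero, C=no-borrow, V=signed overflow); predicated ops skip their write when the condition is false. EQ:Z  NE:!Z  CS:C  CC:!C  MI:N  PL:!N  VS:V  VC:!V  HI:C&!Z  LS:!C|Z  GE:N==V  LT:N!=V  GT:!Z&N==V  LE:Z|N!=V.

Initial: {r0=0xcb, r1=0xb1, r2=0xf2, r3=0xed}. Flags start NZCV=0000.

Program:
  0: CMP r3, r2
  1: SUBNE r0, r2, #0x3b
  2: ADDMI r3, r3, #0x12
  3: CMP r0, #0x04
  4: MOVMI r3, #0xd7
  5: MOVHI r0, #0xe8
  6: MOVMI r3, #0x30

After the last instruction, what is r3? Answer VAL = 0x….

VAL = 0x30

0: ✓ CMP  NZCV=1000
1: ✓ SUBNE  r0←0xb7
2: ✓ ADDMI  r3←0xff
3: ✓ CMP  NZCV=1010
4: ✓ MOVMI  r3←0xd7
5: ✓ MOVHI  r0←0xe8
6: ✓ MOVMI  r3←0x30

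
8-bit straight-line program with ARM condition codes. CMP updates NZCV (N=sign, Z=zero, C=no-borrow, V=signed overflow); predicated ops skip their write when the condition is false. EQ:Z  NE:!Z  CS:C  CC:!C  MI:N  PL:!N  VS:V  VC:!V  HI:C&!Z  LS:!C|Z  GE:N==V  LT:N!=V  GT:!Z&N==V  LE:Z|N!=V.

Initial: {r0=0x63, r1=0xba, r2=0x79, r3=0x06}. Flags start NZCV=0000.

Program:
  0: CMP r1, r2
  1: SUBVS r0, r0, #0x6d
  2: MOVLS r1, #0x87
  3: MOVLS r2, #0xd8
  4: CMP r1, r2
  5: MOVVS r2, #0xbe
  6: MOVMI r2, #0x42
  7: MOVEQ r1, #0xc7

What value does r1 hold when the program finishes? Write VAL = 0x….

0: ✓ CMP  NZCV=0011
1: ✓ SUBVS  r0←0xf6
2: · MOVLS
3: · MOVLS
4: ✓ CMP  NZCV=0011
5: ✓ MOVVS  r2←0xbe
6: · MOVMI
7: · MOVEQ

VAL = 0xba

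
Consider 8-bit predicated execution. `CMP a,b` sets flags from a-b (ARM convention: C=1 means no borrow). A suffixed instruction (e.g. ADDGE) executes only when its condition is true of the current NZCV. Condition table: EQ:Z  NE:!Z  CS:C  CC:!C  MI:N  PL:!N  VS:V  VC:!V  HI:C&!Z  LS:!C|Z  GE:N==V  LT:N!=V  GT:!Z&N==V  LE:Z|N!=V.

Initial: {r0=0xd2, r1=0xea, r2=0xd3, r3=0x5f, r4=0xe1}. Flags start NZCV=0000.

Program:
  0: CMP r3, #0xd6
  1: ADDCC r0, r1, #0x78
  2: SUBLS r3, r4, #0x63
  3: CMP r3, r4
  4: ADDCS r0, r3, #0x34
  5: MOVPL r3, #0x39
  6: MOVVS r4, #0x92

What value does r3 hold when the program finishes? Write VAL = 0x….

0: ✓ CMP  NZCV=1001
1: ✓ ADDCC  r0←0x62
2: ✓ SUBLS  r3←0x7e
3: ✓ CMP  NZCV=1001
4: · ADDCS
5: · MOVPL
6: ✓ MOVVS  r4←0x92

VAL = 0x7e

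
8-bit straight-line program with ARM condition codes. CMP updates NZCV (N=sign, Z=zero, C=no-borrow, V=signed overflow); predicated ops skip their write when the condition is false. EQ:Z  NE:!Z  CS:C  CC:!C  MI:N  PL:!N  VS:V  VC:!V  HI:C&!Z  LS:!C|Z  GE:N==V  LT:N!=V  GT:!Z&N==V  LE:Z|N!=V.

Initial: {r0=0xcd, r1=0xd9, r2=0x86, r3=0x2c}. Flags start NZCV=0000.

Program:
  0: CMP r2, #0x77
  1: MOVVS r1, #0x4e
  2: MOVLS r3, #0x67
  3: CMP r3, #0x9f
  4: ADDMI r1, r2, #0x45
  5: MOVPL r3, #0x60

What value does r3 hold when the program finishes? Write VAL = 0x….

VAL = 0x2c

0: ✓ CMP  NZCV=0011
1: ✓ MOVVS  r1←0x4e
2: · MOVLS
3: ✓ CMP  NZCV=1001
4: ✓ ADDMI  r1←0xcb
5: · MOVPL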